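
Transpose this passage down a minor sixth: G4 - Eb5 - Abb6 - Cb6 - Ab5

G4 to B3
Eb5 to G4
Abb6 to Cb6
Cb6 to Eb5
Ab5 to C5

B3 G4 Cb6 Eb5 C5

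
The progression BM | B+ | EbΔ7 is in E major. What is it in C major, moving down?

GM G+ CbΔ7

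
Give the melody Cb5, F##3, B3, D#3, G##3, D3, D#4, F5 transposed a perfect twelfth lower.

Fb3 B#1 E2 G#1 C##2 G1 G#2 Bb3

Cb5 gives Fb3
F##3 gives B#1
B3 gives E2
D#3 gives G#1
G##3 gives C##2
D3 gives G1
D#4 gives G#2
F5 gives Bb3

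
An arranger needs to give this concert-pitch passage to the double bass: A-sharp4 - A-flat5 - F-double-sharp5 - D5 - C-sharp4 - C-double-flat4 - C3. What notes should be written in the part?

The double bass sounds a perfect octave below written, so the written part must be a perfect octave above concert — transpose each note up.
A#4 -> A#5
Ab5 -> Ab6
F##5 -> F##6
D5 -> D6
C#4 -> C#5
Cbb4 -> Cbb5
C3 -> C4

A#5 Ab6 F##6 D6 C#5 Cbb5 C4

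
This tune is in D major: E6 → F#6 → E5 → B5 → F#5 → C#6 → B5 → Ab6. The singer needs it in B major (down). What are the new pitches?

C#6 D#6 C#5 G#5 D#5 A#5 G#5 F6

From D down to B is a minor third; apply that to each pitch.
E6 -> C#6
F#6 -> D#6
E5 -> C#5
B5 -> G#5
F#5 -> D#5
C#6 -> A#5
B5 -> G#5
Ab6 -> F6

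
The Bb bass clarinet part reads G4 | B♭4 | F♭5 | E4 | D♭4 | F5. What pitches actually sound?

F3 Ab3 Ebb4 D3 Cb3 Eb4

Written C4 on the Bb bass clarinet sounds as Bb2, a major ninth lower; apply that shift to every note.
G4 to F3
Bb4 to Ab3
Fb5 to Ebb4
E4 to D3
Db4 to Cb3
F5 to Eb4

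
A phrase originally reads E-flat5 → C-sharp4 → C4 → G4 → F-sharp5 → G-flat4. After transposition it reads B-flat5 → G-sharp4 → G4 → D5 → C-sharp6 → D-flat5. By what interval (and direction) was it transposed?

Take the first pair: Eb5 → Bb5. E to B spans 5 letter names, so the interval is some kind of fifth.
Eb5 to Bb5 is 7 semitones, which makes it a perfect fifth; the second version is higher, so the direction is up.
Checking another pair — Gb4 → Db5 — gives the same interval.

up a perfect fifth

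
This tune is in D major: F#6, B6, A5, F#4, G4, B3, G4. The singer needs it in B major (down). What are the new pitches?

D#6 G#6 F#5 D#4 E4 G#3 E4

D major to B major down is a minor third, so every note moves down by that interval.
F#6 gives D#6
B6 gives G#6
A5 gives F#5
F#4 gives D#4
G4 gives E4
B3 gives G#3
G4 gives E4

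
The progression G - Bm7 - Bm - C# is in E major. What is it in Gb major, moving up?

E major up to Gb major is a diminished third; each chord root moves by that interval while the quality stays the same.
G: root G up a diminished third → Bbb, giving Bbb.
Bm7: root B up a diminished third → Db, giving Dbm7.
Bm: root B up a diminished third → Db, giving Dbm.
C#: root C# up a diminished third → Eb, giving Eb.

Bbb Dbm7 Dbm Eb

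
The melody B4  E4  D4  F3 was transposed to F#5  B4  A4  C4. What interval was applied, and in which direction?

Take the first pair: B4 → F#5. B to F spans 5 letter names, so the interval is some kind of fifth.
B4 to F#5 is 7 semitones, which makes it a perfect fifth; the second version is higher, so the direction is up.
Checking another pair — F3 → C4 — gives the same interval.

up a perfect fifth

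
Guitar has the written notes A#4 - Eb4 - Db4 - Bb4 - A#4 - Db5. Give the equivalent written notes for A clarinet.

C#4 Gb3 Fb3 Db4 C#4 Fb4

First find concert pitch: the guitar sounds a perfect octave below written, so A#4 Eb4 Db4 Bb4 A#4 Db5 sounds A#3 Eb3 Db3 Bb3 A#3 Db4.
Then write for A clarinet: it sounds a minor third below written, so the part must be a minor third above concert.
A#3 → C#4
Eb3 → Gb3
Db3 → Fb3
Bb3 → Db4
A#3 → C#4
Db4 → Fb4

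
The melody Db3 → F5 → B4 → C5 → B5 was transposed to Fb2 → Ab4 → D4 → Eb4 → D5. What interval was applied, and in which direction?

down a major sixth

Take the first pair: Db3 → Fb2. D to F spans 6 letter names, so the interval is some kind of sixth.
Fb2 to Db3 is 9 semitones, which makes it a major sixth; the second version is lower, so the direction is down.
Checking another pair — B5 → D5 — gives the same interval.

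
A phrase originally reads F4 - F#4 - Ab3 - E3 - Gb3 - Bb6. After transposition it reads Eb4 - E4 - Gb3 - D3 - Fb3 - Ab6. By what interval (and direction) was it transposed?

down a major second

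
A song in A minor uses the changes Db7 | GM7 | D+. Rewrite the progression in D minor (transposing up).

Gb7 CM7 G+

A minor up to D minor is a perfect fourth; each chord root moves by that interval while the quality stays the same.
Db7: root Db up a perfect fourth → Gb, giving Gb7.
GM7: root G up a perfect fourth → C, giving CM7.
D+: root D up a perfect fourth → G, giving G+.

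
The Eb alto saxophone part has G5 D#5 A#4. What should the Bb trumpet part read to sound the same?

C5 G#4 D#4

First find concert pitch: the Eb alto saxophone sounds a major sixth below written, so G5 D#5 A#4 sounds Bb4 F#4 C#4.
Then write for Bb trumpet: it sounds a major second below written, so the part must be a major second above concert.
Bb4 → C5
F#4 → G#4
C#4 → D#4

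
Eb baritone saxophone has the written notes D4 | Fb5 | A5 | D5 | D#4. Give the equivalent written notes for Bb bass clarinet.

G3 Bbb4 D5 G4 G#3

First find concert pitch: the Eb baritone saxophone sounds a major thirteenth below written, so D4 Fb5 A5 D5 D#4 sounds F2 Abb3 C4 F3 F#2.
Then write for Bb bass clarinet: it sounds a major ninth below written, so the part must be a major ninth above concert.
F2 → G3
Abb3 → Bbb4
C4 → D5
F3 → G4
F#2 → G#3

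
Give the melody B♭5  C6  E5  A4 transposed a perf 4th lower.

A perfect fourth down from Bb5 gives F5.
C6: a fourth down reaches G, and 5 semitones makes it G5.
A perfect fourth down from E5 gives B4.
A4: a fourth down reaches E, and 5 semitones makes it E4.

F5 G5 B4 E4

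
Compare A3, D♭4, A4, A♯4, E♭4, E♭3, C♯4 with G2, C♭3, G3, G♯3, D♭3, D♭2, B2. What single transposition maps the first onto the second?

down a major ninth

Take the first pair: A3 → G2. A to G spans 9 letter names, so the interval is some kind of ninth.
G2 to A3 is 14 semitones, which makes it a major ninth; the second version is lower, so the direction is down.
Checking another pair — C#4 → B2 — gives the same interval.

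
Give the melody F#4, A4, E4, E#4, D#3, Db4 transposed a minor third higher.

F#4 up a minor third is A4.
A minor third up from A4 gives C5.
E4 up a minor third is G4.
A minor third up from E#4 gives G#4.
A minor third up from D#3 gives F#3.
A minor third up from Db4 gives Fb4.

A4 C5 G4 G#4 F#3 Fb4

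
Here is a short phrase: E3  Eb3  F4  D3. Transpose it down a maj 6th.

E3 down a major sixth is G2.
A major sixth down from Eb3 gives Gb2.
F4: a sixth down reaches A, and 9 semitones makes it Ab3.
D3: a sixth down reaches F, and 9 semitones makes it F2.

G2 Gb2 Ab3 F2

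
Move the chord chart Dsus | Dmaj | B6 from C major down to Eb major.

Fsus Fmaj D6

C major down to Eb major is a major sixth; each chord root moves by that interval while the quality stays the same.
Dsus: root D down a major sixth → F, giving Fsus.
Dmaj: root D down a major sixth → F, giving Fmaj.
B6: root B down a major sixth → D, giving D6.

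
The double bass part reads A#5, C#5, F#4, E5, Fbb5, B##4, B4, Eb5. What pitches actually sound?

A#4 C#4 F#3 E4 Fbb4 B##3 B3 Eb4

The double bass sounds a perfect octave below written, so transpose each written note down a perfect octave.
A#5 gives A#4
C#5 gives C#4
F#4 gives F#3
E5 gives E4
Fbb5 gives Fbb4
B##4 gives B##3
B4 gives B3
Eb5 gives Eb4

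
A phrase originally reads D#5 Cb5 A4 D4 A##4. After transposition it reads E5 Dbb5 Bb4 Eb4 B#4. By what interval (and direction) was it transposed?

up a minor second

Take the first pair: D#5 → E5. D to E spans 2 letter names, so the interval is some kind of second.
D#5 to E5 is 1 semitone, which makes it a minor second; the second version is higher, so the direction is up.
Checking another pair — A##4 → B#4 — gives the same interval.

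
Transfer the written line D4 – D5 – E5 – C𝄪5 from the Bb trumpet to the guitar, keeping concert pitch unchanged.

First find concert pitch: the Bb trumpet sounds a major second below written, so D4 D5 E5 C𝄪5 sounds C4 C5 D5 B#4.
Then write for guitar: it sounds a perfect octave below written, so the part must be a perfect octave above concert.
C4 → C5
C5 → C6
D5 → D6
B#4 → B#5

C5 C6 D6 B#5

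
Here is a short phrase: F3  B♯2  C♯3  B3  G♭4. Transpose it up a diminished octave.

Fb4 B3 C4 Bb4 Gbb5

F3 -> Fb4
B#2 -> B3
C#3 -> C4
B3 -> Bb4
Gb4 -> Gbb5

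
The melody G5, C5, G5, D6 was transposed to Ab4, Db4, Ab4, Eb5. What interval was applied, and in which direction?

down a major seventh

Take the first pair: G5 → Ab4. G to A spans 7 letter names, so the interval is some kind of seventh.
Ab4 to G5 is 11 semitones, which makes it a major seventh; the second version is lower, so the direction is down.
Checking another pair — D6 → Eb5 — gives the same interval.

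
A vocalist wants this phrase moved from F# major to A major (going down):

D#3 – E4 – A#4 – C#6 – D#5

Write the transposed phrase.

From F# down to A is a major sixth; apply that to each pitch.
D#3 becomes F#2
E4 becomes G3
A#4 becomes C#4
C#6 becomes E5
D#5 becomes F#4

F#2 G3 C#4 E5 F#4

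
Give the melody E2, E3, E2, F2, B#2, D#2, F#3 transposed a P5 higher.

E2 becomes B2
E3 becomes B3
E2 becomes B2
F2 becomes C3
B#2 becomes F##3
D#2 becomes A#2
F#3 becomes C#4

B2 B3 B2 C3 F##3 A#2 C#4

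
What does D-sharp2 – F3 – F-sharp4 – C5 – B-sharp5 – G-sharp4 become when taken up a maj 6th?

B#2 D4 D#5 A5 G##6 E#5

D#2 up a major sixth is B#2.
F3 up a major sixth is D4.
F#4 up a major sixth is D#5.
C5 up a major sixth is A5.
A major sixth up from B#5 gives G##6.
A major sixth up from G#4 gives E#5.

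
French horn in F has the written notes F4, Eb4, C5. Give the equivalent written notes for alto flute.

Eb4 Db4 Bb4

First find concert pitch: the French horn in F sounds a perfect fifth below written, so F4 Eb4 C5 sounds Bb3 Ab3 F4.
Then write for alto flute: it sounds a perfect fourth below written, so the part must be a perfect fourth above concert.
Bb3 → Eb4
Ab3 → Db4
F4 → Bb4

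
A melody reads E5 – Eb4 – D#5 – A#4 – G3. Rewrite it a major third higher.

A major third up from E5 gives G#5.
Eb4 up a major third is G4.
D#5 up a major third is F##5.
A#4 up a major third is C##5.
G3: a third up reaches B, and 4 semitones makes it B3.

G#5 G4 F##5 C##5 B3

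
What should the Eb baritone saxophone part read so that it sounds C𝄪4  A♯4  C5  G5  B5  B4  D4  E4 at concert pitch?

A##5 F##6 A6 E7 G#7 G#6 B5 C#6

Written C4 sounds as Eb2 on the Eb baritone saxophone, so concert pitches are written a major thirteenth up.
C##4 -> A##5
A#4 -> F##6
C5 -> A6
G5 -> E7
B5 -> G#7
B4 -> G#6
D4 -> B5
E4 -> C#6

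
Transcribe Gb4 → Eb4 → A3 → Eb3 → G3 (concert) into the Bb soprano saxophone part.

Written C4 sounds as Bb3 on the Bb soprano saxophone, so concert pitches are written a major second up.
Gb4 to Ab4
Eb4 to F4
A3 to B3
Eb3 to F3
G3 to A3

Ab4 F4 B3 F3 A3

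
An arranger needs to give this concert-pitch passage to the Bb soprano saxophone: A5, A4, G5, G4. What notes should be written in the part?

Written C4 sounds as Bb3 on the Bb soprano saxophone, so concert pitches are written a major second up.
A5 -> B5
A4 -> B4
G5 -> A5
G4 -> A4

B5 B4 A5 A4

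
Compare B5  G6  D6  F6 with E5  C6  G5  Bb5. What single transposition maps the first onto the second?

From B5 to E5 is 5 letter names — a fifth of some quality.
E5 to B5 is 7 semitones, which makes it a perfect fifth; the second version is lower, so the direction is down.
Checking another pair — F6 → Bb5 — gives the same interval.

down a perfect fifth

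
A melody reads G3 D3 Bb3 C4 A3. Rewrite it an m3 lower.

G3: a third down reaches E, and 3 semitones makes it E3.
D3 down a minor third is B2.
Bb3: a third down reaches G, and 3 semitones makes it G3.
A minor third down from C4 gives A3.
A minor third down from A3 gives F#3.

E3 B2 G3 A3 F#3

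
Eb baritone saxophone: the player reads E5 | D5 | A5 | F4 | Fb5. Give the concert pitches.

Written C4 on the Eb baritone saxophone sounds as Eb2, a major thirteenth lower; apply that shift to every note.
E5 -> G3
D5 -> F3
A5 -> C4
F4 -> Ab2
Fb5 -> Abb3

G3 F3 C4 Ab2 Abb3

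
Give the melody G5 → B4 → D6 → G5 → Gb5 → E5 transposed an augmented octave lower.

Gb4 Bb3 Db5 Gb4 Gbb4 Eb4

An augmented octave down from G5 gives Gb4.
B4 down an augmented octave is Bb3.
An augmented octave down from D6 gives Db5.
G5 down an augmented octave is Gb4.
Gb5 down an augmented octave is Gbb4.
E5: an octave down reaches E, and 13 semitones makes it Eb4.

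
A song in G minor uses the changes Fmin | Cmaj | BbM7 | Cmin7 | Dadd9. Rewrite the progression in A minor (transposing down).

Gmin Dmaj CM7 Dmin7 Eadd9

G minor down to A minor is a minor seventh; each chord root moves by that interval while the quality stays the same.
Fmin: root F down a minor seventh → G, giving Gmin.
Cmaj: root C down a minor seventh → D, giving Dmaj.
BbM7: root Bb down a minor seventh → C, giving CM7.
Cmin7: root C down a minor seventh → D, giving Dmin7.
Dadd9: root D down a minor seventh → E, giving Eadd9.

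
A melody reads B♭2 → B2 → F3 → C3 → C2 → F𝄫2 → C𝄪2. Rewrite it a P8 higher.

Bb2 -> Bb3
B2 -> B3
F3 -> F4
C3 -> C4
C2 -> C3
Fbb2 -> Fbb3
C##2 -> C##3

Bb3 B3 F4 C4 C3 Fbb3 C##3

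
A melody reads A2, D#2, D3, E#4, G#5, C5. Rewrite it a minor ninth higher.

A2 -> Bb3
D#2 -> E3
D3 -> Eb4
E#4 -> F#5
G#5 -> A6
C5 -> Db6

Bb3 E3 Eb4 F#5 A6 Db6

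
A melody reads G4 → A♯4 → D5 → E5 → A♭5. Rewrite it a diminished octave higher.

G4 to Gb5
A#4 to A5
D5 to Db6
E5 to Eb6
Ab5 to Abb6

Gb5 A5 Db6 Eb6 Abb6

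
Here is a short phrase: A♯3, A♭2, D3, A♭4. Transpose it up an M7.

G##4 G3 C#4 G5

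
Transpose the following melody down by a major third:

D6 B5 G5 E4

Bb5 G5 Eb5 C4

D6 down a major third is Bb5.
A major third down from B5 gives G5.
A major third down from G5 gives Eb5.
E4: a third down reaches C, and 4 semitones makes it C4.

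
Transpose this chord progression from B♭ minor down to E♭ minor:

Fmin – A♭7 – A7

B♭ minor down to E♭ minor is a perfect fifth; each chord root moves by that interval while the quality stays the same.
Fmin: root F down a perfect fifth → Bb, giving Bbmin.
A♭7: root A♭ down a perfect fifth → Db, giving Db7.
A7: root A down a perfect fifth → D, giving D7.

Bbmin Db7 D7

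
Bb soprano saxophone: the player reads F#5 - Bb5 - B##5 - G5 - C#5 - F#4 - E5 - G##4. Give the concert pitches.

Written C4 on the Bb soprano saxophone sounds as Bb3, a major second lower; apply that shift to every note.
F#5 becomes E5
Bb5 becomes Ab5
B##5 becomes A##5
G5 becomes F5
C#5 becomes B4
F#4 becomes E4
E5 becomes D5
G##4 becomes F##4

E5 Ab5 A##5 F5 B4 E4 D5 F##4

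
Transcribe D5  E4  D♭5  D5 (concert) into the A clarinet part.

F5 G4 Fb5 F5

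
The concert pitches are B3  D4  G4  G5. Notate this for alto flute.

E4 G4 C5 C6

The alto flute sounds a perfect fourth below written, so the written part must be a perfect fourth above concert — transpose each note up.
B3 gives E4
D4 gives G4
G4 gives C5
G5 gives C6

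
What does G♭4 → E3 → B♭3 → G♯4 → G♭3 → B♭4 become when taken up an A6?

E5 C##4 G#4 E##5 E4 G#5

Gb4 gives E5
E3 gives C##4
Bb3 gives G#4
G#4 gives E##5
Gb3 gives E4
Bb4 gives G#5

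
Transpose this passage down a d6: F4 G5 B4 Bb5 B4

A#3 B#4 D##4 D#5 D##4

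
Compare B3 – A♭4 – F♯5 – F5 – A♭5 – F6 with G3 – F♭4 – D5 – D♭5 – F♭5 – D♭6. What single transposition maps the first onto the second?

down a major third

From B3 to G3 is 3 letter names — a third of some quality.
G3 to B3 is 4 semitones, which makes it a major third; the second version is lower, so the direction is down.
Checking another pair — F6 → Db6 — gives the same interval.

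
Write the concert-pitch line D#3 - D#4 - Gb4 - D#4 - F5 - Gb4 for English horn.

Written C4 sounds as F3 on the English horn, so concert pitches are written a perfect fifth up.
D#3 to A#3
D#4 to A#4
Gb4 to Db5
D#4 to A#4
F5 to C6
Gb4 to Db5

A#3 A#4 Db5 A#4 C6 Db5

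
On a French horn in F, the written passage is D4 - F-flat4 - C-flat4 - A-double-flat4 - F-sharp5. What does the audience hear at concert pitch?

G3 Bbb3 Fb3 Dbb4 B4

Written C4 on the French horn in F sounds as F3, a perfect fifth lower; apply that shift to every note.
D4 -> G3
Fb4 -> Bbb3
Cb4 -> Fb3
Abb4 -> Dbb4
F#5 -> B4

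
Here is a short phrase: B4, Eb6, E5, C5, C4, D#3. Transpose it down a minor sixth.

D#4 G5 G#4 E4 E3 F##2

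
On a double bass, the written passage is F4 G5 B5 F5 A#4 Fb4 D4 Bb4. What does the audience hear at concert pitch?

F3 G4 B4 F4 A#3 Fb3 D3 Bb3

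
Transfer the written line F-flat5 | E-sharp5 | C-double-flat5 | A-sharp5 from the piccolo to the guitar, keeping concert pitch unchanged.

Fb7 E#7 Cbb7 A#7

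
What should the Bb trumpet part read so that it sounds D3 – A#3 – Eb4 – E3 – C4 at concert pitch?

The Bb trumpet sounds a major second below written, so the written part must be a major second above concert — transpose each note up.
D3 → E3
A#3 → B#3
Eb4 → F4
E3 → F#3
C4 → D4

E3 B#3 F4 F#3 D4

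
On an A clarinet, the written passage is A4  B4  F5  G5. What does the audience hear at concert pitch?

Written C4 on the A clarinet sounds as A3, a minor third lower; apply that shift to every note.
A4 → F#4
B4 → G#4
F5 → D5
G5 → E5

F#4 G#4 D5 E5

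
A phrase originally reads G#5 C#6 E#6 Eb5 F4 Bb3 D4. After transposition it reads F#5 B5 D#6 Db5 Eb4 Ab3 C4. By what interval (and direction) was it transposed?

down a major second

From G#5 to F#5 is 2 letter names — a second of some quality.
F#5 to G#5 is 2 semitones, which makes it a major second; the second version is lower, so the direction is down.
Checking another pair — D4 → C4 — gives the same interval.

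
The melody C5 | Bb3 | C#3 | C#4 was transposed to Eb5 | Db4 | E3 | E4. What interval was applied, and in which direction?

From C5 to Eb5 is 3 letter names — a third of some quality.
C5 to Eb5 is 3 semitones, which makes it a minor third; the second version is higher, so the direction is up.
Checking another pair — C#4 → E4 — gives the same interval.

up a minor third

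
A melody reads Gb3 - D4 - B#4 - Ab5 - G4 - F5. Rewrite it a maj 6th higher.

Eb4 B4 G##5 F6 E5 D6

Gb3 to Eb4
D4 to B4
B#4 to G##5
Ab5 to F6
G4 to E5
F5 to D6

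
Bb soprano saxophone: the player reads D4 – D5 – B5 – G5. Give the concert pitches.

The Bb soprano saxophone sounds a major second below written, so transpose each written note down a major second.
D4 becomes C4
D5 becomes C5
B5 becomes A5
G5 becomes F5

C4 C5 A5 F5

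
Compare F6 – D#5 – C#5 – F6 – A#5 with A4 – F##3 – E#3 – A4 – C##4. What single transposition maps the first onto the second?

down a minor thirteenth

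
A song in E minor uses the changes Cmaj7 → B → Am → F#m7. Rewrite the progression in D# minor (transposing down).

E minor down to D# minor is a minor second; each chord root moves by that interval while the quality stays the same.
Cmaj7: root C down a minor second → B, giving Bmaj7.
B: root B down a minor second → A#, giving A#.
Am: root A down a minor second → G#, giving G#m.
F#m7: root F# down a minor second → E#, giving E#m7.

Bmaj7 A# G#m E#m7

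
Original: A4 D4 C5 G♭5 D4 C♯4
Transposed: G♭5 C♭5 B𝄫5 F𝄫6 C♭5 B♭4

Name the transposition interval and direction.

up a diminished seventh

From A4 to Gb5 is 7 letter names — a seventh of some quality.
A4 to Gb5 is 9 semitones, which makes it a diminished seventh; the second version is higher, so the direction is up.
Checking another pair — C#4 → Bb4 — gives the same interval.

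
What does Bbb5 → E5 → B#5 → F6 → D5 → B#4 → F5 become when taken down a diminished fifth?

Eb5 A#4 E##5 B5 G#4 E##4 B4

Bbb5: a fifth down reaches E, and 6 semitones makes it Eb5.
E5: a fifth down reaches A, and 6 semitones makes it A#4.
B#5: a fifth down reaches E, and 6 semitones makes it E##5.
F6: a fifth down reaches B, and 6 semitones makes it B5.
A diminished fifth down from D5 gives G#4.
B#4 down a diminished fifth is E##4.
F5: a fifth down reaches B, and 6 semitones makes it B4.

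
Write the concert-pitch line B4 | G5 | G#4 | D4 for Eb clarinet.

G#4 E5 E#4 B3

The Eb clarinet sounds a minor third above written, so the written part must be a minor third below concert — transpose each note down.
B4 gives G#4
G5 gives E5
G#4 gives E#4
D4 gives B3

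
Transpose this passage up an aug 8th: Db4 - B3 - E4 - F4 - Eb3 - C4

An augmented octave up from Db4 gives D5.
B3: an octave up reaches B, and 13 semitones makes it B#4.
An augmented octave up from E4 gives E#5.
An augmented octave up from F4 gives F#5.
Eb3: an octave up reaches E, and 13 semitones makes it E4.
C4: an octave up reaches C, and 13 semitones makes it C#5.

D5 B#4 E#5 F#5 E4 C#5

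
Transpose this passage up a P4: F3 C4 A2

F3: a fourth up reaches B, and 5 semitones makes it Bb3.
C4 up a perfect fourth is F4.
A2: a fourth up reaches D, and 5 semitones makes it D3.

Bb3 F4 D3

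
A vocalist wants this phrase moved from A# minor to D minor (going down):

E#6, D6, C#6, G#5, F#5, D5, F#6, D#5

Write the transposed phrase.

A# minor to D minor down is an augmented fifth, so every note moves down by that interval.
E#6 → A5
D6 → Gb5
C#6 → F5
G#5 → C5
F#5 → Bb4
D5 → Gb4
F#6 → Bb5
D#5 → G4

A5 Gb5 F5 C5 Bb4 Gb4 Bb5 G4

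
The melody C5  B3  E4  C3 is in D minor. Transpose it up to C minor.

D minor to C minor up is a minor seventh, so every note moves up by that interval.
C5 -> Bb5
B3 -> A4
E4 -> D5
C3 -> Bb3

Bb5 A4 D5 Bb3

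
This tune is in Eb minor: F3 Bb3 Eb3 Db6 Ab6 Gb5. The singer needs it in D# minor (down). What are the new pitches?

E#3 A#3 D#3 C#6 G#6 F#5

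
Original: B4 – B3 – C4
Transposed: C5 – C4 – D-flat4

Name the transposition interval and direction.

up a minor second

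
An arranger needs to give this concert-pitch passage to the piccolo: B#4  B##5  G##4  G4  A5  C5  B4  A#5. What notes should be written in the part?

The piccolo sounds a perfect octave above written, so the written part must be a perfect octave below concert — transpose each note down.
B#4 gives B#3
B##5 gives B##4
G##4 gives G##3
G4 gives G3
A5 gives A4
C5 gives C4
B4 gives B3
A#5 gives A#4

B#3 B##4 G##3 G3 A4 C4 B3 A#4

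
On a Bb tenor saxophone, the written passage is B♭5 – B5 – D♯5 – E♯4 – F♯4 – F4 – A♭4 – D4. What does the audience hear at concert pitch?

Ab4 A4 C#4 D#3 E3 Eb3 Gb3 C3

The Bb tenor saxophone sounds a major ninth below written, so transpose each written note down a major ninth.
Bb5 → Ab4
B5 → A4
D#5 → C#4
E#4 → D#3
F#4 → E3
F4 → Eb3
Ab4 → Gb3
D4 → C3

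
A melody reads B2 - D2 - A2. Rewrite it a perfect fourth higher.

E3 G2 D3

B2 -> E3
D2 -> G2
A2 -> D3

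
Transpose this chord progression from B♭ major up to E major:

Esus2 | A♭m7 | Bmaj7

A#sus2 Dm7 E#maj7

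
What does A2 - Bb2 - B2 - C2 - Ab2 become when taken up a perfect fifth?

E3 F3 F#3 G2 Eb3

A2 becomes E3
Bb2 becomes F3
B2 becomes F#3
C2 becomes G2
Ab2 becomes Eb3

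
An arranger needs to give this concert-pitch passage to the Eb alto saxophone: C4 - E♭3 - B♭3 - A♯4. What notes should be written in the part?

A4 C4 G4 F##5

Written C4 sounds as Eb3 on the Eb alto saxophone, so concert pitches are written a major sixth up.
C4 gives A4
Eb3 gives C4
Bb3 gives G4
A#4 gives F##5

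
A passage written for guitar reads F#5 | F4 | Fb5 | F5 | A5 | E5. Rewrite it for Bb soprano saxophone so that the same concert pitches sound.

G#4 G3 Gb4 G4 B4 F#4

First find concert pitch: the guitar sounds a perfect octave below written, so F#5 F4 Fb5 F5 A5 E5 sounds F#4 F3 Fb4 F4 A4 E4.
Then write for Bb soprano saxophone: it sounds a major second below written, so the part must be a major second above concert.
F#4 → G#4
F3 → G3
Fb4 → Gb4
F4 → G4
A4 → B4
E4 → F#4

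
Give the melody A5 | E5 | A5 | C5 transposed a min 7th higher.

G6 D6 G6 Bb5

A5 to G6
E5 to D6
A5 to G6
C5 to Bb5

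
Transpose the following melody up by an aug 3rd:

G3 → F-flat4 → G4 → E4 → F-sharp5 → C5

B#3 A4 B#4 G##4 A##5 E#5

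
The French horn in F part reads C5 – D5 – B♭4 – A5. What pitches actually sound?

Written C4 on the French horn in F sounds as F3, a perfect fifth lower; apply that shift to every note.
C5 -> F4
D5 -> G4
Bb4 -> Eb4
A5 -> D5

F4 G4 Eb4 D5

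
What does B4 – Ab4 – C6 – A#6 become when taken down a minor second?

A#4 G4 B5 G##6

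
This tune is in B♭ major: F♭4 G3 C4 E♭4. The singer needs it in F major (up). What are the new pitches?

From B♭ up to F is a perfect fifth; apply that to each pitch.
Fb4 gives Cb5
G3 gives D4
C4 gives G4
Eb4 gives Bb4

Cb5 D4 G4 Bb4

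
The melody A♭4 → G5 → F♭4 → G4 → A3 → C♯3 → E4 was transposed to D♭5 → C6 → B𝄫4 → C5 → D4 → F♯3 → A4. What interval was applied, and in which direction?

up a perfect fourth

From Ab4 to Db5 is 4 letter names — a fourth of some quality.
Ab4 to Db5 is 5 semitones, which makes it a perfect fourth; the second version is higher, so the direction is up.
Checking another pair — E4 → A4 — gives the same interval.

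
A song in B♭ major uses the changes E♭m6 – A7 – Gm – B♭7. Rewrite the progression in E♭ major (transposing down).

Abm6 D7 Cm Eb7

B♭ major down to E♭ major is a perfect fifth; each chord root moves by that interval while the quality stays the same.
E♭m6: root E♭ down a perfect fifth → Ab, giving Abm6.
A7: root A down a perfect fifth → D, giving D7.
Gm: root G down a perfect fifth → C, giving Cm.
B♭7: root B♭ down a perfect fifth → Eb, giving Eb7.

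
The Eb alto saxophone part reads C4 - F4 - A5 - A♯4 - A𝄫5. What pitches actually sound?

Eb3 Ab3 C5 C#4 Cbb5

Written C4 on the Eb alto saxophone sounds as Eb3, a major sixth lower; apply that shift to every note.
C4 -> Eb3
F4 -> Ab3
A5 -> C5
A#4 -> C#4
Abb5 -> Cbb5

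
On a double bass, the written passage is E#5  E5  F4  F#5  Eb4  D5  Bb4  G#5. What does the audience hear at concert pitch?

E#4 E4 F3 F#4 Eb3 D4 Bb3 G#4

Written C4 on the double bass sounds as C3, a perfect octave lower; apply that shift to every note.
E#5 becomes E#4
E5 becomes E4
F4 becomes F3
F#5 becomes F#4
Eb4 becomes Eb3
D5 becomes D4
Bb4 becomes Bb3
G#5 becomes G#4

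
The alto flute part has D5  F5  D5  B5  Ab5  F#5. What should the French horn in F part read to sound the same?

E5 G5 E5 C#6 Bb5 G#5

First find concert pitch: the alto flute sounds a perfect fourth below written, so D5 F5 D5 B5 Ab5 F#5 sounds A4 C5 A4 F#5 Eb5 C#5.
Then write for French horn in F: it sounds a perfect fifth below written, so the part must be a perfect fifth above concert.
A4 → E5
C5 → G5
A4 → E5
F#5 → C#6
Eb5 → Bb5
C#5 → G#5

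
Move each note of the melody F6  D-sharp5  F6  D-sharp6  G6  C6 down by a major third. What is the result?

A major third down from F6 gives Db6.
D#5: a third down reaches B, and 4 semitones makes it B4.
A major third down from F6 gives Db6.
D#6: a third down reaches B, and 4 semitones makes it B5.
G6: a third down reaches E, and 4 semitones makes it Eb6.
A major third down from C6 gives Ab5.

Db6 B4 Db6 B5 Eb6 Ab5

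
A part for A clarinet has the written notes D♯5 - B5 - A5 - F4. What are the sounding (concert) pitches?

B#4 G#5 F#5 D4

The A clarinet sounds a minor third below written, so transpose each written note down a minor third.
D#5 gives B#4
B5 gives G#5
A5 gives F#5
F4 gives D4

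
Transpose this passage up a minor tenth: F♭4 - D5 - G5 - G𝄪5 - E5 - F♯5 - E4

Abb5 F6 Bb6 B#6 G6 A6 G5

Fb4 to Abb5
D5 to F6
G5 to Bb6
G##5 to B#6
E5 to G6
F#5 to A6
E4 to G5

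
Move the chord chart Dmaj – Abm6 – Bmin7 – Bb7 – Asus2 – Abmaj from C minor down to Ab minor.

Bbmaj Fbm6 Gmin7 Gb7 Fsus2 Fbmaj

C minor down to Ab minor is a major third; each chord root moves by that interval while the quality stays the same.
Dmaj: root D down a major third → Bb, giving Bbmaj.
Abm6: root Ab down a major third → Fb, giving Fbm6.
Bmin7: root B down a major third → G, giving Gmin7.
Bb7: root Bb down a major third → Gb, giving Gb7.
Asus2: root A down a major third → F, giving Fsus2.
Abmaj: root Ab down a major third → Fb, giving Fbmaj.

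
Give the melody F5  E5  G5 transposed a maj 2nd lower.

Eb5 D5 F5

F5 → Eb5
E5 → D5
G5 → F5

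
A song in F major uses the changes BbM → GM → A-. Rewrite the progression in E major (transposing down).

F major down to E major is a minor second; each chord root moves by that interval while the quality stays the same.
BbM: root Bb down a minor second → A, giving AM.
GM: root G down a minor second → F#, giving F#M.
A-: root A down a minor second → G#, giving G#-.

AM F#M G#-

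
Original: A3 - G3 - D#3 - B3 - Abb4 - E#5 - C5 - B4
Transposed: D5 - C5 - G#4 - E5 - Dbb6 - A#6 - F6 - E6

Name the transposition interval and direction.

Take the first pair: A3 → D5. A to D spans 11 letter names, so the interval is some kind of eleventh.
A3 to D5 is 17 semitones, which makes it a perfect eleventh; the second version is higher, so the direction is up.
Checking another pair — B4 → E6 — gives the same interval.

up a perfect eleventh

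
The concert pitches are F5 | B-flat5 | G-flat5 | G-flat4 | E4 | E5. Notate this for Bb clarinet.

Written C4 sounds as Bb3 on the Bb clarinet, so concert pitches are written a major second up.
F5 gives G5
Bb5 gives C6
Gb5 gives Ab5
Gb4 gives Ab4
E4 gives F#4
E5 gives F#5

G5 C6 Ab5 Ab4 F#4 F#5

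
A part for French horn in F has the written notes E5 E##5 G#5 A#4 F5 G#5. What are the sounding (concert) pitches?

Written C4 on the French horn in F sounds as F3, a perfect fifth lower; apply that shift to every note.
E5 to A4
E##5 to A##4
G#5 to C#5
A#4 to D#4
F5 to Bb4
G#5 to C#5

A4 A##4 C#5 D#4 Bb4 C#5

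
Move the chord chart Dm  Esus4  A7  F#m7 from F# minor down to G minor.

F# minor down to G minor is a major seventh; each chord root moves by that interval while the quality stays the same.
Dm: root D down a major seventh → Eb, giving Ebm.
Esus4: root E down a major seventh → F, giving Fsus4.
A7: root A down a major seventh → Bb, giving Bb7.
F#m7: root F# down a major seventh → G, giving Gm7.

Ebm Fsus4 Bb7 Gm7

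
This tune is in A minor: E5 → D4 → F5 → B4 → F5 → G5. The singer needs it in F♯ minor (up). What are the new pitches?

C#6 B4 D6 G#5 D6 E6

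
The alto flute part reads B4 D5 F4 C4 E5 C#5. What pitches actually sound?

F#4 A4 C4 G3 B4 G#4

The alto flute sounds a perfect fourth below written, so transpose each written note down a perfect fourth.
B4 gives F#4
D5 gives A4
F4 gives C4
C4 gives G3
E5 gives B4
C#5 gives G#4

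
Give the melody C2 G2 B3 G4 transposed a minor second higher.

A minor second up from C2 gives Db2.
G2: a second up reaches A, and 1 semitone makes it Ab2.
A minor second up from B3 gives C4.
G4 up a minor second is Ab4.

Db2 Ab2 C4 Ab4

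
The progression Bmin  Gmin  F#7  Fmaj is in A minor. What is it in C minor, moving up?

Dmin Bbmin A7 Abmaj

A minor up to C minor is a minor third; each chord root moves by that interval while the quality stays the same.
Bmin: root B up a minor third → D, giving Dmin.
Gmin: root G up a minor third → Bb, giving Bbmin.
F#7: root F# up a minor third → A, giving A7.
Fmaj: root F up a minor third → Ab, giving Abmaj.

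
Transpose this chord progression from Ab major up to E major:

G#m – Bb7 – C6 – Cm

D##m F#7 G#6 G#m

Ab major up to E major is an augmented fifth; each chord root moves by that interval while the quality stays the same.
G#m: root G# up an augmented fifth → D##, giving D##m.
Bb7: root Bb up an augmented fifth → F#, giving F#7.
C6: root C up an augmented fifth → G#, giving G#6.
Cm: root C up an augmented fifth → G#, giving G#m.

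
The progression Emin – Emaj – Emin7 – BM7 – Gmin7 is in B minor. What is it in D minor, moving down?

B minor down to D minor is a major sixth; each chord root moves by that interval while the quality stays the same.
Emin: root E down a major sixth → G, giving Gmin.
Emaj: root E down a major sixth → G, giving Gmaj.
Emin7: root E down a major sixth → G, giving Gmin7.
BM7: root B down a major sixth → D, giving DM7.
Gmin7: root G down a major sixth → Bb, giving Bbmin7.

Gmin Gmaj Gmin7 DM7 Bbmin7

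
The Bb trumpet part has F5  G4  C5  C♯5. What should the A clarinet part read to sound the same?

First find concert pitch: the Bb trumpet sounds a major second below written, so F5 G4 C5 C♯5 sounds Eb5 F4 Bb4 B4.
Then write for A clarinet: it sounds a minor third below written, so the part must be a minor third above concert.
Eb5 → Gb5
F4 → Ab4
Bb4 → Db5
B4 → D5

Gb5 Ab4 Db5 D5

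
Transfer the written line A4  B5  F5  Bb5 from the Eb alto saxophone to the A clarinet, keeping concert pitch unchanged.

Eb4 F5 Cb5 Fb5

First find concert pitch: the Eb alto saxophone sounds a major sixth below written, so A4 B5 F5 Bb5 sounds C4 D5 Ab4 Db5.
Then write for A clarinet: it sounds a minor third below written, so the part must be a minor third above concert.
C4 → Eb4
D5 → F5
Ab4 → Cb5
Db5 → Fb5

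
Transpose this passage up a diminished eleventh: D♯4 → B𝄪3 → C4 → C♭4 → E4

G5 E#5 Fb5 Fbb5 Ab5

D#4: an eleventh up reaches G, and 16 semitones makes it G5.
B##3: an eleventh up reaches E, and 16 semitones makes it E#5.
A diminished eleventh up from C4 gives Fb5.
Cb4: an eleventh up reaches F, and 16 semitones makes it Fbb5.
E4 up a diminished eleventh is Ab5.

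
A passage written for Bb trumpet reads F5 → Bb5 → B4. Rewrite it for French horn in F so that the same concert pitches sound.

First find concert pitch: the Bb trumpet sounds a major second below written, so F5 Bb5 B4 sounds Eb5 Ab5 A4.
Then write for French horn in F: it sounds a perfect fifth below written, so the part must be a perfect fifth above concert.
Eb5 → Bb5
Ab5 → Eb6
A4 → E5

Bb5 Eb6 E5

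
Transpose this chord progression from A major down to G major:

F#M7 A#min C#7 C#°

EM7 G#min B7 B°

A major down to G major is a major second; each chord root moves by that interval while the quality stays the same.
F#M7: root F# down a major second → E, giving EM7.
A#min: root A# down a major second → G#, giving G#min.
C#7: root C# down a major second → B, giving B7.
C#°: root C# down a major second → B, giving B°.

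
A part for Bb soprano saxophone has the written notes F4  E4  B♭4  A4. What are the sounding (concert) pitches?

The Bb soprano saxophone sounds a major second below written, so transpose each written note down a major second.
F4 to Eb4
E4 to D4
Bb4 to Ab4
A4 to G4

Eb4 D4 Ab4 G4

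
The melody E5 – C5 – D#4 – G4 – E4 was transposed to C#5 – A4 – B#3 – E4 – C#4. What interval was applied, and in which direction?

down a minor third

Take the first pair: E5 → C#5. E to C spans 3 letter names, so the interval is some kind of third.
C#5 to E5 is 3 semitones, which makes it a minor third; the second version is lower, so the direction is down.
Checking another pair — E4 → C#4 — gives the same interval.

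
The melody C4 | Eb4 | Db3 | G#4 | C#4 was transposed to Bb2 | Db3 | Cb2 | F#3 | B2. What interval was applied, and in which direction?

down a major ninth

Take the first pair: C4 → Bb2. C to B spans 9 letter names, so the interval is some kind of ninth.
Bb2 to C4 is 14 semitones, which makes it a major ninth; the second version is lower, so the direction is down.
Checking another pair — C#4 → B2 — gives the same interval.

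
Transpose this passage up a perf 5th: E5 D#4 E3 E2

E5 becomes B5
D#4 becomes A#4
E3 becomes B3
E2 becomes B2

B5 A#4 B3 B2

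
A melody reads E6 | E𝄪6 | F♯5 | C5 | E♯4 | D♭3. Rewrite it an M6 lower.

G5 G##5 A4 Eb4 G#3 Fb2

A major sixth down from E6 gives G5.
E##6: a sixth down reaches G, and 9 semitones makes it G##5.
F#5 down a major sixth is A4.
C5: a sixth down reaches E, and 9 semitones makes it Eb4.
E#4: a sixth down reaches G, and 9 semitones makes it G#3.
Db3: a sixth down reaches F, and 9 semitones makes it Fb2.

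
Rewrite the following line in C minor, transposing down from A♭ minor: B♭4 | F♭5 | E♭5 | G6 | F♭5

D4 Ab4 G4 B5 Ab4

A♭ minor to C minor down is a minor sixth, so every note moves down by that interval.
Bb4 → D4
Fb5 → Ab4
Eb5 → G4
G6 → B5
Fb5 → Ab4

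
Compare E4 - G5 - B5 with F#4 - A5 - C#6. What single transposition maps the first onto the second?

From E4 to F#4 is 2 letter names — a second of some quality.
E4 to F#4 is 2 semitones, which makes it a major second; the second version is higher, so the direction is up.
Checking another pair — B5 → C#6 — gives the same interval.

up a major second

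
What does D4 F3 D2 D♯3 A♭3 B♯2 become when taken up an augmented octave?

An augmented octave up from D4 gives D#5.
F3: an octave up reaches F, and 13 semitones makes it F#4.
D2 up an augmented octave is D#3.
D#3: an octave up reaches D, and 13 semitones makes it D##4.
Ab3 up an augmented octave is A4.
B#2 up an augmented octave is B##3.

D#5 F#4 D#3 D##4 A4 B##3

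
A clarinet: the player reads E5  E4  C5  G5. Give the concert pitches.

Written C4 on the A clarinet sounds as A3, a minor third lower; apply that shift to every note.
E5 to C#5
E4 to C#4
C5 to A4
G5 to E5

C#5 C#4 A4 E5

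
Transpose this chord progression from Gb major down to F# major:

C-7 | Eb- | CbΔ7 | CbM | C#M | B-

Gb major down to F# major is a diminished second; each chord root moves by that interval while the quality stays the same.
C-7: root C down a diminished second → B#, giving B#-7.
Eb-: root Eb down a diminished second → D#, giving D#-.
CbΔ7: root Cb down a diminished second → B, giving BΔ7.
CbM: root Cb down a diminished second → B, giving BM.
C#M: root C# down a diminished second → B##, giving B##M.
B-: root B down a diminished second → A##, giving A##-.

B#-7 D#- BΔ7 BM B##M A##-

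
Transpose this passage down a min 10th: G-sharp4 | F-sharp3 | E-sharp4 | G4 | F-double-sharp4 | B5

G#4 down a minor tenth is E#3.
F#3 down a minor tenth is D#2.
A minor tenth down from E#4 gives C##3.
G4 down a minor tenth is E3.
F##4: a tenth down reaches D, and 15 semitones makes it D##3.
B5 down a minor tenth is G#4.

E#3 D#2 C##3 E3 D##3 G#4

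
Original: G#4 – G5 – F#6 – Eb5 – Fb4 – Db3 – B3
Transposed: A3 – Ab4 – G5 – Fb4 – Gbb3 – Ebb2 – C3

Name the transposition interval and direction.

down a major seventh

From G#4 to A3 is 7 letter names — a seventh of some quality.
A3 to G#4 is 11 semitones, which makes it a major seventh; the second version is lower, so the direction is down.
Checking another pair — B3 → C3 — gives the same interval.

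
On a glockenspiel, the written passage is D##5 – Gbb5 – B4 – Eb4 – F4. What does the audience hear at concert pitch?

D##7 Gbb7 B6 Eb6 F6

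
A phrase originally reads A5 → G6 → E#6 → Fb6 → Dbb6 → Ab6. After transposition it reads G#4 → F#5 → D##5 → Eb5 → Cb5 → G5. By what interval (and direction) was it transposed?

down a minor ninth

Take the first pair: A5 → G#4. A to G spans 9 letter names, so the interval is some kind of ninth.
G#4 to A5 is 13 semitones, which makes it a minor ninth; the second version is lower, so the direction is down.
Checking another pair — Ab6 → G5 — gives the same interval.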